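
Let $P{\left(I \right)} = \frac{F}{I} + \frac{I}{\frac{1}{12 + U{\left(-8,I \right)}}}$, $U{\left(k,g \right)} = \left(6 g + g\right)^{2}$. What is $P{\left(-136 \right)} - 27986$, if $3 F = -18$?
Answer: $- \frac{8383513413}{68} \approx -1.2329 \cdot 10^{8}$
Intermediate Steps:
$U{\left(k,g \right)} = 49 g^{2}$ ($U{\left(k,g \right)} = \left(7 g\right)^{2} = 49 g^{2}$)
$F = -6$ ($F = \frac{1}{3} \left(-18\right) = -6$)
$P{\left(I \right)} = - \frac{6}{I} + I \left(12 + 49 I^{2}\right)$ ($P{\left(I \right)} = - \frac{6}{I} + \frac{I}{\frac{1}{12 + 49 I^{2}}} = - \frac{6}{I} + I \left(12 + 49 I^{2}\right)$)
$P{\left(-136 \right)} - 27986 = \left(- \frac{6}{-136} + 12 \left(-136\right) + 49 \left(-136\right)^{3}\right) - 27986 = \left(\left(-6\right) \left(- \frac{1}{136}\right) - 1632 + 49 \left(-2515456\right)\right) - 27986 = \left(\frac{3}{68} - 1632 - 123257344\right) - 27986 = - \frac{8381610365}{68} - 27986 = - \frac{8383513413}{68}$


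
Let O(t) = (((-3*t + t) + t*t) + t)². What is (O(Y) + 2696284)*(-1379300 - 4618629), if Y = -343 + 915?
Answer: -639847638633611212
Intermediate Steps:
Y = 572
O(t) = (t² - t)² (O(t) = ((-2*t + t²) + t)² = ((t² - 2*t) + t)² = (t² - t)²)
(O(Y) + 2696284)*(-1379300 - 4618629) = (572²*(-1 + 572)² + 2696284)*(-1379300 - 4618629) = (327184*571² + 2696284)*(-5997929) = (327184*326041 + 2696284)*(-5997929) = (106675398544 + 2696284)*(-5997929) = 106678094828*(-5997929) = -639847638633611212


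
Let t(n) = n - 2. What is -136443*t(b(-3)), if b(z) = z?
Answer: 682215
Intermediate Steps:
t(n) = -2 + n
-136443*t(b(-3)) = -136443*(-2 - 3) = -136443*(-5) = 682215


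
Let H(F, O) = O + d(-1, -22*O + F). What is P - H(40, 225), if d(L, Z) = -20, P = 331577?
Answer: 331372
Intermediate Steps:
H(F, O) = -20 + O (H(F, O) = O - 20 = -20 + O)
P - H(40, 225) = 331577 - (-20 + 225) = 331577 - 1*205 = 331577 - 205 = 331372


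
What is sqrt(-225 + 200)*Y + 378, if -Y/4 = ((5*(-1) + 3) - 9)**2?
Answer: 378 - 2420*I ≈ 378.0 - 2420.0*I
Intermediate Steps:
Y = -484 (Y = -4*((5*(-1) + 3) - 9)**2 = -4*((-5 + 3) - 9)**2 = -4*(-2 - 9)**2 = -4*(-11)**2 = -4*121 = -484)
sqrt(-225 + 200)*Y + 378 = sqrt(-225 + 200)*(-484) + 378 = sqrt(-25)*(-484) + 378 = (5*I)*(-484) + 378 = -2420*I + 378 = 378 - 2420*I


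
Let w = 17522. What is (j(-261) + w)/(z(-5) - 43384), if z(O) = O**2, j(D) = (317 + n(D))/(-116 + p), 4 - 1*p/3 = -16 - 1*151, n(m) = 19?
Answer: -6956570/17213523 ≈ -0.40413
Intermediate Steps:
p = 513 (p = 12 - 3*(-16 - 1*151) = 12 - 3*(-16 - 151) = 12 - 3*(-167) = 12 + 501 = 513)
j(D) = 336/397 (j(D) = (317 + 19)/(-116 + 513) = 336/397)
(j(-261) + w)/(z(-5) - 43384) = (336/397 + 17522)/((-5)**2 - 43384) = 6956570/(397*(25 - 43384)) = (6956570/397)/(-43359) = (6956570/397)*(-1/43359) = -6956570/17213523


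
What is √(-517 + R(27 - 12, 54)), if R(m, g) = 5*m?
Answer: I*√442 ≈ 21.024*I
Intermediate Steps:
√(-517 + R(27 - 12, 54)) = √(-517 + 5*(27 - 12)) = √(-517 + 5*15) = √(-517 + 75) = √(-442) = I*√442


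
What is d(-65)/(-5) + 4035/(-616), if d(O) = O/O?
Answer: -20791/3080 ≈ -6.7503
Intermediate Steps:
d(O) = 1
d(-65)/(-5) + 4035/(-616) = 1/(-5) + 4035/(-616) = 1*(-⅕) + 4035*(-1/616) = -⅕ - 4035/616 = -20791/3080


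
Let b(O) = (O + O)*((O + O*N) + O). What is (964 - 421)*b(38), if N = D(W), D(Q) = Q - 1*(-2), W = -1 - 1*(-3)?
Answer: 9409104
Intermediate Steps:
W = 2 (W = -1 + 3 = 2)
D(Q) = 2 + Q (D(Q) = Q + 2 = 2 + Q)
N = 4 (N = 2 + 2 = 4)
b(O) = 12*O**2 (b(O) = (O + O)*((O + O*4) + O) = (2*O)*((O + 4*O) + O) = (2*O)*(5*O + O) = (2*O)*(6*O) = 12*O**2)
(964 - 421)*b(38) = (964 - 421)*(12*38**2) = 543*(12*1444) = 543*17328 = 9409104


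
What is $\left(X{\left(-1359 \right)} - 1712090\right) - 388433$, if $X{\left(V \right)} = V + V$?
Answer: $-2103241$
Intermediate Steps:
$X{\left(V \right)} = 2 V$
$\left(X{\left(-1359 \right)} - 1712090\right) - 388433 = \left(2 \left(-1359\right) - 1712090\right) - 388433 = \left(-2718 - 1712090\right) - 388433 = -1714808 - 388433 = -2103241$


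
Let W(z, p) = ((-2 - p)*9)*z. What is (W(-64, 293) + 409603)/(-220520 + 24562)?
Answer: -82789/27994 ≈ -2.9574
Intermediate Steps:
W(z, p) = z*(-18 - 9*p) (W(z, p) = (-18 - 9*p)*z = z*(-18 - 9*p))
(W(-64, 293) + 409603)/(-220520 + 24562) = (-9*(-64)*(2 + 293) + 409603)/(-220520 + 24562) = (-9*(-64)*295 + 409603)/(-195958) = (169920 + 409603)*(-1/195958) = 579523*(-1/195958) = -82789/27994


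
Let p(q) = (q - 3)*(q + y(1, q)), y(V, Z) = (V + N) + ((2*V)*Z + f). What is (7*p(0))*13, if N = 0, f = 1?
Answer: -546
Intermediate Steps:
y(V, Z) = 1 + V + 2*V*Z (y(V, Z) = (V + 0) + ((2*V)*Z + 1) = V + (2*V*Z + 1) = V + (1 + 2*V*Z) = 1 + V + 2*V*Z)
p(q) = (-3 + q)*(2 + 3*q) (p(q) = (q - 3)*(q + (1 + 1 + 2*1*q)) = (-3 + q)*(q + (1 + 1 + 2*q)) = (-3 + q)*(q + (2 + 2*q)) = (-3 + q)*(2 + 3*q))
(7*p(0))*13 = (7*(-6 - 7*0 + 3*0²))*13 = (7*(-6 + 0 + 3*0))*13 = (7*(-6 + 0 + 0))*13 = (7*(-6))*13 = -42*13 = -546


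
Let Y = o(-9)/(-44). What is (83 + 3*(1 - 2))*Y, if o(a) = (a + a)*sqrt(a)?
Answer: 1080*I/11 ≈ 98.182*I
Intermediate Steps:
o(a) = 2*a**(3/2) (o(a) = (2*a)*sqrt(a) = 2*a**(3/2))
Y = 27*I/22 (Y = (2*(-9)**(3/2))/(-44) = (2*(-27*I))*(-1/44) = -54*I*(-1/44) = 27*I/22 ≈ 1.2273*I)
(83 + 3*(1 - 2))*Y = (83 + 3*(1 - 2))*(27*I/22) = (83 + 3*(-1))*(27*I/22) = (83 - 3)*(27*I/22) = 80*(27*I/22) = 1080*I/11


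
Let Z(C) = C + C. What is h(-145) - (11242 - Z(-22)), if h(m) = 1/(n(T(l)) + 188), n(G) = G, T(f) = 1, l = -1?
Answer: -2133053/189 ≈ -11286.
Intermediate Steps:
Z(C) = 2*C
h(m) = 1/189 (h(m) = 1/(1 + 188) = 1/189)
h(-145) - (11242 - Z(-22)) = 1/189 - (11242 - 2*(-22)) = 1/189 - (11242 - 1*(-44)) = 1/189 - (11242 + 44) = 1/189 - 1*11286 = 1/189 - 11286 = -2133053/189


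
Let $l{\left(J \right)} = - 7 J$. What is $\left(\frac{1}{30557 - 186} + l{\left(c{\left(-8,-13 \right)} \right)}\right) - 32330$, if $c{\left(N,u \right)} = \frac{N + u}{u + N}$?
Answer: $- \frac{982107026}{30371} \approx -32337.0$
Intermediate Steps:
$c{\left(N,u \right)} = 1$ ($c{\left(N,u \right)} = \frac{N + u}{N + u} = 1$)
$\left(\frac{1}{30557 - 186} + l{\left(c{\left(-8,-13 \right)} \right)}\right) - 32330 = \left(\frac{1}{30557 - 186} - 7\right) - 32330 = \left(\frac{1}{30371} - 7\right) - 32330 = - \frac{212596}{30371} - 32330 = - \frac{982107026}{30371}$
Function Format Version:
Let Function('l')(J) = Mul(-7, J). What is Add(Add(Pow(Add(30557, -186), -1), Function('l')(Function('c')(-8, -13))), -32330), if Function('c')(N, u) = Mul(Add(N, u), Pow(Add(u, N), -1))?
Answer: Rational(-982107026, 30371) ≈ -32337.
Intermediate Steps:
Function('c')(N, u) = 1 (Function('c')(N, u) = Mul(Add(N, u), Pow(Add(N, u), -1)) = 1)
Add(Add(Pow(Add(30557, -186), -1), Function('l')(Function('c')(-8, -13))), -32330) = Add(Add(Pow(Add(30557, -186), -1), Mul(-7, 1)), -32330) = Add(Add(Pow(30371, -1), -7), -32330) = Add(Add(Rational(1, 30371), -7), -32330) = Add(Rational(-212596, 30371), -32330) = Rational(-982107026, 30371)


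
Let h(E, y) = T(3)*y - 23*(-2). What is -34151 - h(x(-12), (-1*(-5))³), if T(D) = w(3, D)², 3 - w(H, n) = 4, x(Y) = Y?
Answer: -34322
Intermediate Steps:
w(H, n) = -1 (w(H, n) = 3 - 1*4 = 3 - 4 = -1)
T(D) = 1 (T(D) = (-1)² = 1)
h(E, y) = 46 + y (h(E, y) = 1*y - 23*(-2) = y + 46 = 46 + y)
-34151 - h(x(-12), (-1*(-5))³) = -34151 - (46 + (-1*(-5))³) = -34151 - (46 + 5³) = -34151 - (46 + 125) = -34151 - 1*171 = -34151 - 171 = -34322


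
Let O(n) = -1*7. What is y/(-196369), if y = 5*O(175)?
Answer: 35/196369 ≈ 0.00017824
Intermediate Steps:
O(n) = -7
y = -35 (y = 5*(-7) = -35)
y/(-196369) = -35/(-196369) = -35*(-1/196369) = 35/196369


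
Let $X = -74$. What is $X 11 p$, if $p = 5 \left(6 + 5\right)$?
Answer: $-44770$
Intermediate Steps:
$p = 55$ ($p = 5 \cdot 11 = 55$)
$X 11 p = \left(-74\right) 11 \cdot 55 = \left(-814\right) 55 = -44770$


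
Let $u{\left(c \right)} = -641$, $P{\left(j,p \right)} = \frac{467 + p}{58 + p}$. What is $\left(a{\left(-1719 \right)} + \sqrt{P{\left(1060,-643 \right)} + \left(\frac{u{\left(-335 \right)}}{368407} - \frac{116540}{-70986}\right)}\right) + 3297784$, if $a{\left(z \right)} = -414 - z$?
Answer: $3299089 + \frac{\sqrt{8296071058521319628815}}{65379348255} \approx 3.2991 \cdot 10^{6}$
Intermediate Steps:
$P{\left(j,p \right)} = \frac{467 + p}{58 + p}$
$\left(a{\left(-1719 \right)} + \sqrt{P{\left(1060,-643 \right)} + \left(\frac{u{\left(-335 \right)}}{368407} - \frac{116540}{-70986}\right)}\right) + 3297784 = \left(\left(-414 - -1719\right) + \sqrt{\frac{467 - 643}{58 - 643} - \left(- \frac{58270}{35493} + \frac{641}{368407}\right)}\right) + 3297784 = \left(\left(-414 + 1719\right) + \sqrt{\frac{1}{-585} \left(-176\right) - - \frac{21444324877}{13075869651}}\right) + 3297784 = \left(1305 + \sqrt{\left(- \frac{1}{585}\right) \left(-176\right) + \left(- \frac{641}{368407} + \frac{58270}{35493}\right)}\right) + 3297784 = \left(1305 + \sqrt{\frac{176}{585} + \frac{21444324877}{13075869651}}\right) + 3297784 = \left(1305 + \sqrt{\frac{380673925939}{196138044765}}\right) + 3297784 = \left(1305 + \frac{\sqrt{8296071058521319628815}}{65379348255}\right) + 3297784 = 3299089 + \frac{\sqrt{8296071058521319628815}}{65379348255}$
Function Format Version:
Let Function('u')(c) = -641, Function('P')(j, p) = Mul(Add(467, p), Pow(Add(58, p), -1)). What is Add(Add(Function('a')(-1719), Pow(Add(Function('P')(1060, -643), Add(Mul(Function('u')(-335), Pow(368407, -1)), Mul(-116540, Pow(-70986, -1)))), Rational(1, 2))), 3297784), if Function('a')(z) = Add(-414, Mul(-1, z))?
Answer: Add(3299089, Mul(Rational(1, 65379348255), Pow(8296071058521319628815, Rational(1, 2)))) ≈ 3.2991e+6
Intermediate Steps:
Function('P')(j, p) = Mul(Pow(Add(58, p), -1), Add(467, p))
Add(Add(Function('a')(-1719), Pow(Add(Function('P')(1060, -643), Add(Mul(Function('u')(-335), Pow(368407, -1)), Mul(-116540, Pow(-70986, -1)))), Rational(1, 2))), 3297784) = Add(Add(Add(-414, Mul(-1, -1719)), Pow(Add(Mul(Pow(Add(58, -643), -1), Add(467, -643)), Add(Mul(-641, Pow(368407, -1)), Mul(-116540, Pow(-70986, -1)))), Rational(1, 2))), 3297784) = Add(Add(Add(-414, 1719), Pow(Add(Mul(Pow(-585, -1), -176), Add(Mul(-641, Rational(1, 368407)), Mul(-116540, Rational(-1, 70986)))), Rational(1, 2))), 3297784) = Add(Add(1305, Pow(Add(Mul(Rational(-1, 585), -176), Add(Rational(-641, 368407), Rational(58270, 35493))), Rational(1, 2))), 3297784) = Add(Add(1305, Pow(Add(Rational(176, 585), Rational(21444324877, 13075869651)), Rational(1, 2))), 3297784) = Add(Add(1305, Pow(Rational(380673925939, 196138044765), Rational(1, 2))), 3297784) = Add(Add(1305, Mul(Rational(1, 65379348255), Pow(8296071058521319628815, Rational(1, 2)))), 3297784) = Add(3299089, Mul(Rational(1, 65379348255), Pow(8296071058521319628815, Rational(1, 2))))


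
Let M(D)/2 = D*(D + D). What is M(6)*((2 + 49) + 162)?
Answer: 30672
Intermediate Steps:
M(D) = 4*D² (M(D) = 2*(D*(D + D)) = 2*(D*(2*D)) = 2*(2*D²) = 4*D²)
M(6)*((2 + 49) + 162) = (4*6²)*((2 + 49) + 162) = (4*36)*(51 + 162) = 144*213 = 30672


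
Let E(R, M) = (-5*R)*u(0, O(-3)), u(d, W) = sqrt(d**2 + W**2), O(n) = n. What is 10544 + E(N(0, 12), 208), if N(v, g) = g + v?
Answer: 10364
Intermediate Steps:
u(d, W) = sqrt(W**2 + d**2)
E(R, M) = -15*R (E(R, M) = (-5*R)*sqrt((-3)**2 + 0**2) = (-5*R)*sqrt(9 + 0) = (-5*R)*sqrt(9) = -5*R*3 = -15*R)
10544 + E(N(0, 12), 208) = 10544 - 15*(12 + 0) = 10544 - 15*12 = 10544 - 180 = 10364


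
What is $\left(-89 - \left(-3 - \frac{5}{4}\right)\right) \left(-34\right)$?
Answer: $\frac{5763}{2} \approx 2881.5$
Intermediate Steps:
$\left(-89 - \left(-3 - \frac{5}{4}\right)\right) \left(-34\right) = \left(-89 + \left(\left(\left(15 + 4\right) - - \frac{5}{4}\right) - 16\right)\right) \left(-34\right) = \left(-89 + \left(\left(19 + \frac{5}{4}\right) - 16\right)\right) \left(-34\right) = \left(-89 + \left(\frac{81}{4} - 16\right)\right) \left(-34\right) = \left(-89 + \frac{17}{4}\right) \left(-34\right) = \left(- \frac{339}{4}\right) \left(-34\right) = \frac{5763}{2}$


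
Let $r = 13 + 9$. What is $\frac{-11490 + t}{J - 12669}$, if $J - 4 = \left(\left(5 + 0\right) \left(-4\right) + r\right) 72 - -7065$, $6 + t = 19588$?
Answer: $- \frac{2023}{1364} \approx -1.4831$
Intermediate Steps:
$t = 19582$ ($t = -6 + 19588 = 19582$)
$r = 22$
$J = 7213$ ($J = 4 + \left(\left(\left(5 + 0\right) \left(-4\right) + 22\right) 72 - -7065\right) = 4 + \left(\left(5 \left(-4\right) + 22\right) 72 + 7065\right) = 4 + \left(\left(-20 + 22\right) 72 + 7065\right) = 4 + \left(2 \cdot 72 + 7065\right) = 4 + \left(144 + 7065\right) = 4 + 7209 = 7213$)
$\frac{-11490 + t}{J - 12669} = \frac{-11490 + 19582}{7213 - 12669} = \frac{8092}{-5456} = 8092 \left(- \frac{1}{5456}\right) = - \frac{2023}{1364}$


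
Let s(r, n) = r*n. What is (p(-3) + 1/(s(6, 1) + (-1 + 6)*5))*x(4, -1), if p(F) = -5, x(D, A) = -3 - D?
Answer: 1078/31 ≈ 34.774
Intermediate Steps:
s(r, n) = n*r
(p(-3) + 1/(s(6, 1) + (-1 + 6)*5))*x(4, -1) = (-5 + 1/(1*6 + (-1 + 6)*5))*(-3 - 1*4) = (-5 + 1/(6 + 5*5))*(-3 - 4) = (-5 + 1/(6 + 25))*(-7) = (-5 + 1/31)*(-7) = -154/31*(-7) = 1078/31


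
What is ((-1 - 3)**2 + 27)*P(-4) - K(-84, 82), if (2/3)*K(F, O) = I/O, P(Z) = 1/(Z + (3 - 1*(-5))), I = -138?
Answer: 2177/164 ≈ 13.274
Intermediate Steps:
P(Z) = 1/(8 + Z) (P(Z) = 1/(Z + (3 + 5)) = 1/(Z + 8) = 1/(8 + Z))
K(F, O) = -207/O (K(F, O) = 3*(-138/O)/2 = -207/O)
((-1 - 3)**2 + 27)*P(-4) - K(-84, 82) = ((-1 - 3)**2 + 27)/(8 - 4) - (-207)/82 = ((-4)**2 + 27)/4 - (-207)/82 = (16 + 27)*(1/4) - 1*(-207/82) = 43*(1/4) + 207/82 = 43/4 + 207/82 = 2177/164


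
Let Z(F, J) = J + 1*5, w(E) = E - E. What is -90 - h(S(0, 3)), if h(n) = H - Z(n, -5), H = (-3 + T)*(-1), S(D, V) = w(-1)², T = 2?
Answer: -91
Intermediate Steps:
w(E) = 0
S(D, V) = 0 (S(D, V) = 0² = 0)
Z(F, J) = 5 + J (Z(F, J) = J + 5 = 5 + J)
H = 1 (H = (-3 + 2)*(-1) = -1*(-1) = 1)
h(n) = 1 (h(n) = 1 - (5 - 5) = 1 - 1*0 = 1 + 0 = 1)
-90 - h(S(0, 3)) = -90 - 1*1 = -90 - 1 = -91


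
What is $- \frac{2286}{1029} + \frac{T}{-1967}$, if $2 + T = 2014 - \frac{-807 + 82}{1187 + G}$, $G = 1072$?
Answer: $- \frac{706447415}{217729197} \approx -3.2446$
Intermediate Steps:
$T = \frac{4545833}{2259}$ ($T = -2 + \left(2014 - \frac{-807 + 82}{1187 + 1072}\right) = -2 + \left(2014 - - \frac{725}{2259}\right) = -2 + \left(2014 + \frac{725}{2259}\right) = -2 + \frac{4550351}{2259} = \frac{4545833}{2259} \approx 2012.3$)
$- \frac{2286}{1029} + \frac{T}{-1967} = - \frac{2286}{1029} + \frac{4545833}{2259 \left(-1967\right)} = \left(-2286\right) \frac{1}{1029} + \frac{4545833}{2259} \left(- \frac{1}{1967}\right) = - \frac{762}{343} - \frac{4545833}{4443453} = - \frac{706447415}{217729197}$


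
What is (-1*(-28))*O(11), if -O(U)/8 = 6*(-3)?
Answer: 4032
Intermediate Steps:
O(U) = 144 (O(U) = -48*(-3) = -8*(-18) = 144)
(-1*(-28))*O(11) = -1*(-28)*144 = 28*144 = 4032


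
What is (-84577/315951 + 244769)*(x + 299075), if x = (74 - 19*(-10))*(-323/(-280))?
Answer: 810337315043586728/11058285 ≈ 7.3279e+10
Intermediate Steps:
x = 10659/35 (x = (74 + 190)*(-323*(-1/280)) = 264*(323/280) = 10659/35 ≈ 304.54)
(-84577/315951 + 244769)*(x + 299075) = (-84577/315951 + 244769)*(10659/35 + 299075) = (-84577*1/315951 + 244769)*(10478284/35) = (-84577/315951 + 244769)*(10478284/35) = (77334925742/315951)*(10478284/35) = 810337315043586728/11058285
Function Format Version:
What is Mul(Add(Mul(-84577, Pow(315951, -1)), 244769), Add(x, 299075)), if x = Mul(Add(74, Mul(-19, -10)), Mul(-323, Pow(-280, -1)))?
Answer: Rational(810337315043586728, 11058285) ≈ 7.3279e+10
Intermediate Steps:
x = Rational(10659, 35) (x = Mul(Add(74, 190), Mul(-323, Rational(-1, 280))) = Mul(264, Rational(323, 280)) = Rational(10659, 35) ≈ 304.54)
Mul(Add(Mul(-84577, Pow(315951, -1)), 244769), Add(x, 299075)) = Mul(Add(Mul(-84577, Pow(315951, -1)), 244769), Add(Rational(10659, 35), 299075)) = Mul(Add(Mul(-84577, Rational(1, 315951)), 244769), Rational(10478284, 35)) = Mul(Add(Rational(-84577, 315951), 244769), Rational(10478284, 35)) = Mul(Rational(77334925742, 315951), Rational(10478284, 35)) = Rational(810337315043586728, 11058285)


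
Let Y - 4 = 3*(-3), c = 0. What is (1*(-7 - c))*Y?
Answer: 35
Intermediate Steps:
Y = -5 (Y = 4 + 3*(-3) = 4 - 9 = -5)
(1*(-7 - c))*Y = (1*(-7 - 1*0))*(-5) = (1*(-7 + 0))*(-5) = (1*(-7))*(-5) = -7*(-5) = 35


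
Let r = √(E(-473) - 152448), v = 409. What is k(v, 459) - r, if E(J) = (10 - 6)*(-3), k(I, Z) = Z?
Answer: 459 - 66*I*√35 ≈ 459.0 - 390.46*I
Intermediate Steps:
E(J) = -12 (E(J) = 4*(-3) = -12)
r = 66*I*√35 (r = √(-12 - 152448) = √(-152460) = 66*I*√35 ≈ 390.46*I)
k(v, 459) - r = 459 - 66*I*√35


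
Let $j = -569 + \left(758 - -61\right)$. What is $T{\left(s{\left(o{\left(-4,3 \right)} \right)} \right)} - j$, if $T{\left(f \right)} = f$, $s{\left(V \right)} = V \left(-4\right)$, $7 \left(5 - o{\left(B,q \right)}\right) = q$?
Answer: $- \frac{1878}{7} \approx -268.29$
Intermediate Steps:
$o{\left(B,q \right)} = 5 - \frac{q}{7}$
$s{\left(V \right)} = - 4 V$
$j = 250$ ($j = -569 + \left(758 + 61\right) = -569 + 819 = 250$)
$T{\left(s{\left(o{\left(-4,3 \right)} \right)} \right)} - j = - 4 \left(5 - \frac{3}{7}\right) - 250 = \left(-4\right) \frac{32}{7} - 250 = - \frac{128}{7} - 250 = - \frac{1878}{7}$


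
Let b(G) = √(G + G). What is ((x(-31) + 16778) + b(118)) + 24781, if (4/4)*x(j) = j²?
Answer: 42520 + 2*√59 ≈ 42535.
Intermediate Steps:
b(G) = √2*√G (b(G) = √(2*G) = √2*√G)
x(j) = j²
((x(-31) + 16778) + b(118)) + 24781 = (((-31)² + 16778) + √2*√118) + 24781 = ((961 + 16778) + 2*√59) + 24781 = (17739 + 2*√59) + 24781 = 42520 + 2*√59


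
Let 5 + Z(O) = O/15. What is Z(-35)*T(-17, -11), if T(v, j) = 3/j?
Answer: 2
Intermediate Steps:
Z(O) = -5 + O/15
Z(-35)*T(-17, -11) = (-5 + (1/15)*(-35))*(3/(-11)) = (-5 - 7/3)*(3*(-1/11)) = -22/3*(-3/11) = 2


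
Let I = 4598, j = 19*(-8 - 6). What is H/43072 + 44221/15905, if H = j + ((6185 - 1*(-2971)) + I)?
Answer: 132450847/42816260 ≈ 3.0935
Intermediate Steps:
j = -266 (j = 19*(-14) = -266)
H = 13488 (H = -266 + ((6185 - 1*(-2971)) + 4598) = -266 + ((6185 + 2971) + 4598) = -266 + (9156 + 4598) = -266 + 13754 = 13488)
H/43072 + 44221/15905 = 13488/43072 + 44221/15905 = 13488*(1/43072) + 44221*(1/15905) = 843/2692 + 44221/15905 = 132450847/42816260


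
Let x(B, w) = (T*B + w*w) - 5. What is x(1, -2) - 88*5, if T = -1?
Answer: -442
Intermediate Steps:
x(B, w) = -5 + w**2 - B (x(B, w) = (-B + w*w) - 5 = (-B + w**2) - 5 = (w**2 - B) - 5 = -5 + w**2 - B)
x(1, -2) - 88*5 = (-5 + (-2)**2 - 1*1) - 88*5 = (-5 + 4 - 1) - 440 = -2 - 440 = -442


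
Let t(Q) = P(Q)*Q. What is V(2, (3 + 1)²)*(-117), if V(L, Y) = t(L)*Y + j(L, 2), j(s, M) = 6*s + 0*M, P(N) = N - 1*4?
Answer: 6084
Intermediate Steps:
P(N) = -4 + N (P(N) = N - 4 = -4 + N)
j(s, M) = 6*s (j(s, M) = 6*s + 0 = 6*s)
t(Q) = Q*(-4 + Q) (t(Q) = (-4 + Q)*Q = Q*(-4 + Q))
V(L, Y) = 6*L + L*Y*(-4 + L) (V(L, Y) = (L*(-4 + L))*Y + 6*L = L*Y*(-4 + L) + 6*L = 6*L + L*Y*(-4 + L))
V(2, (3 + 1)²)*(-117) = (2*(6 + (3 + 1)²*(-4 + 2)))*(-117) = (2*(6 + 4²*(-2)))*(-117) = (2*(6 + 16*(-2)))*(-117) = (2*(6 - 32))*(-117) = (2*(-26))*(-117) = -52*(-117) = 6084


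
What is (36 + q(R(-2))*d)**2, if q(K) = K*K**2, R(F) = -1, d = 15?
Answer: 441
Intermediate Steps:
q(K) = K**3
(36 + q(R(-2))*d)**2 = (36 + (-1)**3*15)**2 = (36 - 1*15)**2 = (36 - 15)**2 = 21**2 = 441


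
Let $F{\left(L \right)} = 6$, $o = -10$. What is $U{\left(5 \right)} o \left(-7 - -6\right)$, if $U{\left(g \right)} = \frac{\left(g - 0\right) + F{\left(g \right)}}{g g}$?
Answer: $\frac{22}{5} \approx 4.4$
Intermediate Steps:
$U{\left(g \right)} = \frac{6 + g}{g^{2}}$ ($U{\left(g \right)} = \frac{\left(g - 0\right) + 6}{g g} = \frac{\left(g + 0\right) + 6}{g^{2}} = \frac{g + 6}{g^{2}} = \frac{6 + g}{g^{2}}$)
$U{\left(5 \right)} o \left(-7 - -6\right) = \frac{6 + 5}{25} \left(-10\right) \left(-7 - -6\right) = \frac{1}{25} \cdot 11 \left(-10\right) \left(-7 + 6\right) = \frac{11}{25} \left(-10\right) \left(-1\right) = \left(- \frac{22}{5}\right) \left(-1\right) = \frac{22}{5}$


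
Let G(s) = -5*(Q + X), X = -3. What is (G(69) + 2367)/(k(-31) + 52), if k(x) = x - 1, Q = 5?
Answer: 2357/20 ≈ 117.85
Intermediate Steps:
k(x) = -1 + x
G(s) = -10 (G(s) = -5*(5 - 3) = -5*2 = -10)
(G(69) + 2367)/(k(-31) + 52) = (-10 + 2367)/((-1 - 31) + 52) = 2357/(-32 + 52) = 2357/20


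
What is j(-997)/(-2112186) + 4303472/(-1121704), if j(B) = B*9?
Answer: -378319510825/98718645206 ≈ -3.8323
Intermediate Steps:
j(B) = 9*B
j(-997)/(-2112186) + 4303472/(-1121704) = (9*(-997))/(-2112186) + 4303472/(-1121704) = -8973*(-1/2112186) + 4303472*(-1/1121704) = 2991/704062 - 537934/140213 = -378319510825/98718645206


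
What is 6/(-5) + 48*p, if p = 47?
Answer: 11274/5 ≈ 2254.8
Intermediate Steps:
6/(-5) + 48*p = 6/(-5) + 48*47 = 6*(-⅕) + 2256 = -6/5 + 2256 = 11274/5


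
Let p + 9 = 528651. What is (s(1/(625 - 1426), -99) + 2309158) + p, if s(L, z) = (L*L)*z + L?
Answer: 202303924100/71289 ≈ 2.8378e+6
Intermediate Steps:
p = 528642 (p = -9 + 528651 = 528642)
s(L, z) = L + z*L² (s(L, z) = L²*z + L = z*L² + L = L + z*L²)
(s(1/(625 - 1426), -99) + 2309158) + p = ((1 - 99/(625 - 1426))/(625 - 1426) + 2309158) + 528642 = ((1 - 99/(-801))/(-801) + 2309158) + 528642 = (-(1 - 1/801*(-99))/801 + 2309158) + 528642 = (-(1 + 11/89)/801 + 2309158) + 528642 = (-1/801*100/89 + 2309158) + 528642 = (-100/71289 + 2309158) + 528642 = 164617564562/71289 + 528642 = 202303924100/71289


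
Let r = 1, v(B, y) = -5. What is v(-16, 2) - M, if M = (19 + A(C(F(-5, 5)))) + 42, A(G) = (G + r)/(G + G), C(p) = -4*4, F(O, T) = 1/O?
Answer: -2127/32 ≈ -66.469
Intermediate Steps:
F(O, T) = 1/O
C(p) = -16
A(G) = (1 + G)/(2*G) (A(G) = (G + 1)/(G + G) = (1 + G)/((2*G)) = (1 + G)*(1/(2*G)) = (1 + G)/(2*G))
M = 1967/32 (M = (19 + (½)*(1 - 16)/(-16)) + 42 = (19 + (½)*(-1/16)*(-15)) + 42 = (19 + 15/32) + 42 = 623/32 + 42 = 1967/32 ≈ 61.469)
v(-16, 2) - M = -5 - 1*1967/32 = -5 - 1967/32 = -2127/32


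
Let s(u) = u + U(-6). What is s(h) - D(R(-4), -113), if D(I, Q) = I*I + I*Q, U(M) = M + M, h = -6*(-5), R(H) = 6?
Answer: 660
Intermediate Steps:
h = 30
U(M) = 2*M
D(I, Q) = I² + I*Q
s(u) = -12 + u (s(u) = u + 2*(-6) = u - 12 = -12 + u)
s(h) - D(R(-4), -113) = (-12 + 30) - 6*(6 - 113) = 18 - 6*(-107) = 18 - 1*(-642) = 18 + 642 = 660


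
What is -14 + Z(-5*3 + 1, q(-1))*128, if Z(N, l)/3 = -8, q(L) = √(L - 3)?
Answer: -3086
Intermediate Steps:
q(L) = √(-3 + L)
Z(N, l) = -24 (Z(N, l) = 3*(-8) = -24)
-14 + Z(-5*3 + 1, q(-1))*128 = -14 - 24*128 = -14 - 3072 = -3086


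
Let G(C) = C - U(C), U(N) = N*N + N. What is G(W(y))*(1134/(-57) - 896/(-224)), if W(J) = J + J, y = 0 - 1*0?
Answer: 0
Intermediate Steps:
y = 0 (y = 0 + 0 = 0)
U(N) = N + N² (U(N) = N² + N = N + N²)
W(J) = 2*J
G(C) = C - C*(1 + C)
G(W(y))*(1134/(-57) - 896/(-224)) = (-(2*0)²)*(1134/(-57) - 896/(-224)) = (-1*0²)*(1134*(-1/57) - 896*(-1/224)) = (-1*0)*(-378/19 + 4) = 0*(-302/19) = 0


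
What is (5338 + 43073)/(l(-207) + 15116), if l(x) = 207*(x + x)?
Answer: -48411/70582 ≈ -0.68588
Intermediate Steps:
l(x) = 414*x (l(x) = 207*(2*x) = 414*x)
(5338 + 43073)/(l(-207) + 15116) = (5338 + 43073)/(414*(-207) + 15116) = 48411/(-85698 + 15116) = 48411/(-70582) = 48411*(-1/70582) = -48411/70582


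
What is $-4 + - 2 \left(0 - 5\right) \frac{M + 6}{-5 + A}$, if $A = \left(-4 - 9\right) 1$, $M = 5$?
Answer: $- \frac{91}{9} \approx -10.111$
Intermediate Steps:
$A = -13$ ($A = \left(-4 + \left(\left(-5 + 0\right) - 4\right)\right) 1 = \left(-4 - 9\right) 1 = \left(-13\right) 1 = -13$)
$-4 + - 2 \left(0 - 5\right) \frac{M + 6}{-5 + A} = -4 + - 2 \left(0 - 5\right) \frac{5 + 6}{-5 - 13} = -4 + \left(-2\right) \left(-5\right) \frac{11}{-18} = -4 + 10 \cdot 11 \left(- \frac{1}{18}\right) = -4 + 10 \left(- \frac{11}{18}\right) = -4 - \frac{55}{9} = - \frac{91}{9}$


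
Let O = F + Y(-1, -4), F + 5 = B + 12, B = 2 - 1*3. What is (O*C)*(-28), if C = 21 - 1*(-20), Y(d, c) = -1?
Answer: -5740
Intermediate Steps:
B = -1 (B = 2 - 3 = -1)
F = 6 (F = -5 + (-1 + 12) = -5 + 11 = 6)
O = 5 (O = 6 - 1 = 5)
C = 41 (C = 21 + 20 = 41)
(O*C)*(-28) = (5*41)*(-28) = 205*(-28) = -5740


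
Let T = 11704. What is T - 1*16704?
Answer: -5000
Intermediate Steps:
T - 1*16704 = 11704 - 1*16704 = 11704 - 16704 = -5000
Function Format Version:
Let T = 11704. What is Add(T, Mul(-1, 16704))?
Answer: -5000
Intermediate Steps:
Add(T, Mul(-1, 16704)) = Add(11704, Mul(-1, 16704)) = Add(11704, -16704) = -5000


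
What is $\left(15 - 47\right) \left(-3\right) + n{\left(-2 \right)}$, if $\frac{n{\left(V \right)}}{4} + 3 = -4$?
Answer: $68$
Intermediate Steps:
$n{\left(V \right)} = -28$ ($n{\left(V \right)} = -12 + 4 \left(-4\right) = -12 - 16 = -28$)
$\left(15 - 47\right) \left(-3\right) + n{\left(-2 \right)} = \left(15 - 47\right) \left(-3\right) - 28 = \left(-32\right) \left(-3\right) - 28 = 96 - 28 = 68$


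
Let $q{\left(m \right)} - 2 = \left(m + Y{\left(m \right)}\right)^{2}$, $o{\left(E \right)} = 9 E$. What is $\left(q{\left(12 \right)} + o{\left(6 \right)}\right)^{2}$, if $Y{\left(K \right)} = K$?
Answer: $399424$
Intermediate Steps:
$q{\left(m \right)} = 2 + 4 m^{2}$ ($q{\left(m \right)} = 2 + \left(m + m\right)^{2} = 2 + \left(2 m\right)^{2} = 2 + 4 m^{2}$)
$\left(q{\left(12 \right)} + o{\left(6 \right)}\right)^{2} = \left(\left(2 + 4 \cdot 12^{2}\right) + 9 \cdot 6\right)^{2} = \left(\left(2 + 4 \cdot 144\right) + 54\right)^{2} = \left(\left(2 + 576\right) + 54\right)^{2} = \left(578 + 54\right)^{2} = 632^{2} = 399424$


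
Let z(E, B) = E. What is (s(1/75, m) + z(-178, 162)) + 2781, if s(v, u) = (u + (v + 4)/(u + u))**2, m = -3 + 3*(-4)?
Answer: 14337158101/5062500 ≈ 2832.0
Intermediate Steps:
m = -15 (m = -3 - 12 = -15)
s(v, u) = (u + (4 + v)/(2*u))**2 (s(v, u) = (u + (4 + v)/((2*u)))**2 = (u + (4 + v)*(1/(2*u)))**2 = (u + (4 + v)/(2*u))**2)
(s(1/75, m) + z(-178, 162)) + 2781 = ((1/4)*(4 + 1/75 + 2*(-15)**2)**2/(-15)**2 - 178) + 2781 = ((1/4)*(1/225)*(4 + 1/75 + 2*225)**2 - 178) + 2781 = ((1/4)*(1/225)*(4 + 1/75 + 450)**2 - 178) + 2781 = ((1/4)*(1/225)*(34051/75)**2 - 178) + 2781 = ((1/4)*(1/225)*(1159470601/5625) - 178) + 2781 = (1159470601/5062500 - 178) + 2781 = 258345601/5062500 + 2781 = 14337158101/5062500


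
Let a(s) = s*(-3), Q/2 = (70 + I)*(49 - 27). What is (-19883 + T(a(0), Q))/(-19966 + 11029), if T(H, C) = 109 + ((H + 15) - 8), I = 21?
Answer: 6589/2979 ≈ 2.2118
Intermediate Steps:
Q = 4004 (Q = 2*((70 + 21)*(49 - 27)) = 2*(91*22) = 2*2002 = 4004)
a(s) = -3*s
T(H, C) = 116 + H (T(H, C) = 109 + ((15 + H) - 8) = 109 + (7 + H) = 116 + H)
(-19883 + T(a(0), Q))/(-19966 + 11029) = (-19883 + (116 - 3*0))/(-19966 + 11029) = (-19883 + (116 + 0))/(-8937) = (-19883 + 116)*(-1/8937) = -19767*(-1/8937) = 6589/2979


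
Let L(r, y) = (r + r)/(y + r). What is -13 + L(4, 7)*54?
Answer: 289/11 ≈ 26.273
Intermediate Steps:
L(r, y) = 2*r/(r + y) (L(r, y) = (2*r)/(r + y) = 2*r/(r + y))
-13 + L(4, 7)*54 = -13 + (2*4/(4 + 7))*54 = -13 + (2*4/11)*54 = -13 + (2*4*(1/11))*54 = -13 + (8/11)*54 = -13 + 432/11 = 289/11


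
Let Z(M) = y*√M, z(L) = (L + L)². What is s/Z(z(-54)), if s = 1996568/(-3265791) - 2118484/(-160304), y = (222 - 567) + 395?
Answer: 1649617036043/706751136626400 ≈ 0.0023341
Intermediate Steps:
z(L) = 4*L² (z(L) = (2*L)² = 4*L²)
y = 50 (y = -345 + 395 = 50)
s = 1649617036043/130879840116 (s = 1996568*(-1/3265791) - 2118484*(-1/160304) = -1996568/3265791 + 529621/40076 = 1649617036043/130879840116 ≈ 12.604)
Z(M) = 50*√M
s/Z(z(-54)) = 1649617036043/(130879840116*((50*√(4*(-54)²)))) = 1649617036043/(130879840116*((50*√(4*2916)))) = 1649617036043/(130879840116*((50*√11664))) = 1649617036043/(130879840116*((50*108))) = (1649617036043/130879840116)/5400 = (1649617036043/130879840116)*(1/5400) = 1649617036043/706751136626400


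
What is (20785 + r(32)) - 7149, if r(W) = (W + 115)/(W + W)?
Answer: 872851/64 ≈ 13638.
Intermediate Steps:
r(W) = (115 + W)/(2*W) (r(W) = (115 + W)/((2*W)) = (115 + W)*(1/(2*W)) = (115 + W)/(2*W))
(20785 + r(32)) - 7149 = (20785 + (½)*(115 + 32)/32) - 7149 = (20785 + (½)*(1/32)*147) - 7149 = (20785 + 147/64) - 7149 = 1330387/64 - 7149 = 872851/64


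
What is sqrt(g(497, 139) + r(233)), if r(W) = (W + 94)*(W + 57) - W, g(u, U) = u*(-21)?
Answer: 8*sqrt(1315) ≈ 290.10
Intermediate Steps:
g(u, U) = -21*u
r(W) = -W + (57 + W)*(94 + W) (r(W) = (94 + W)*(57 + W) - W = (57 + W)*(94 + W) - W = -W + (57 + W)*(94 + W))
sqrt(g(497, 139) + r(233)) = sqrt(-21*497 + (5358 + 233**2 + 150*233)) = sqrt(-10437 + (5358 + 54289 + 34950)) = sqrt(-10437 + 94597) = sqrt(84160) = 8*sqrt(1315)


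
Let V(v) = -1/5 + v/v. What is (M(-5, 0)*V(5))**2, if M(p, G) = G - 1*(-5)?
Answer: 16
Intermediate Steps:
M(p, G) = 5 + G (M(p, G) = G + 5 = 5 + G)
V(v) = 4/5 (V(v) = -1*1/5 + 1 = -1/5 + 1 = 4/5)
(M(-5, 0)*V(5))**2 = ((5 + 0)*(4/5))**2 = (5*(4/5))**2 = 4**2 = 16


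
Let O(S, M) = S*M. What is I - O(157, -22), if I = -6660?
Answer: -3206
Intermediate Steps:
O(S, M) = M*S
I - O(157, -22) = -6660 - (-22)*157 = -6660 - 1*(-3454) = -6660 + 3454 = -3206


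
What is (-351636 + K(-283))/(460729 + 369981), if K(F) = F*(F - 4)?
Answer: -54083/166142 ≈ -0.32552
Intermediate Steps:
K(F) = F*(-4 + F)
(-351636 + K(-283))/(460729 + 369981) = (-351636 - 283*(-4 - 283))/(460729 + 369981) = (-351636 - 283*(-287))/830710 = (-351636 + 81221)*(1/830710) = -270415*1/830710 = -54083/166142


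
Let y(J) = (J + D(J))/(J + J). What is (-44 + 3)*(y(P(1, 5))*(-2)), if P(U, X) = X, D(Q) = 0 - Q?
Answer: 0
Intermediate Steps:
D(Q) = -Q
y(J) = 0 (y(J) = (J - J)/(J + J) = 0/((2*J)) = 0*(1/(2*J)) = 0)
(-44 + 3)*(y(P(1, 5))*(-2)) = (-44 + 3)*(0*(-2)) = -41*0 = 0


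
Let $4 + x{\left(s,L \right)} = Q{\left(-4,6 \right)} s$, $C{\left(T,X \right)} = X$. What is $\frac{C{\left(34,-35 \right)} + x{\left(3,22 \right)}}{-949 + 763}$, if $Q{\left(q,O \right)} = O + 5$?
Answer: $\frac{1}{31} \approx 0.032258$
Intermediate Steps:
$Q{\left(q,O \right)} = 5 + O$
$x{\left(s,L \right)} = -4 + 11 s$ ($x{\left(s,L \right)} = -4 + \left(5 + 6\right) s = -4 + 11 s$)
$\frac{C{\left(34,-35 \right)} + x{\left(3,22 \right)}}{-949 + 763} = \frac{-35 + \left(-4 + 11 \cdot 3\right)}{-949 + 763} = \frac{-35 + \left(-4 + 33\right)}{-186} = - \frac{-35 + 29}{186} = \left(- \frac{1}{186}\right) \left(-6\right) = \frac{1}{31}$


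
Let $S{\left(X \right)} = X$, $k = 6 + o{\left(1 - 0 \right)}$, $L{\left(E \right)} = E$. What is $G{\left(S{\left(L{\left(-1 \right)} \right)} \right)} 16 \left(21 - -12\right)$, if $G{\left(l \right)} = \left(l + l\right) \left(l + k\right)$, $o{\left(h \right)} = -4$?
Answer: $-1056$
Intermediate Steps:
$k = 2$ ($k = 6 - 4 = 2$)
$G{\left(l \right)} = 2 l \left(2 + l\right)$ ($G{\left(l \right)} = \left(l + l\right) \left(l + 2\right) = 2 l \left(2 + l\right)$)
$G{\left(S{\left(L{\left(-1 \right)} \right)} \right)} 16 \left(21 - -12\right) = 2 \left(-1\right) \left(2 - 1\right) 16 \left(21 - -12\right) = 2 \left(-1\right) 1 \cdot 16 \left(21 + \left(-1 + 13\right)\right) = - 2 \cdot 16 \left(21 + 12\right) = - 2 \cdot 16 \cdot 33 = \left(-2\right) 528 = -1056$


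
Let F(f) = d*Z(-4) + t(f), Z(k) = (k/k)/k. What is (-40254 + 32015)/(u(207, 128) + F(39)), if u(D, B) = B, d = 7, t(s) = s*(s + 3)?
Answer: -32956/7057 ≈ -4.6700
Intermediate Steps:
t(s) = s*(3 + s)
Z(k) = 1/k
F(f) = -7/4 + f*(3 + f) (F(f) = 7/(-4) + f*(3 + f) = 7*(-1/4) + f*(3 + f) = -7/4 + f*(3 + f))
(-40254 + 32015)/(u(207, 128) + F(39)) = (-40254 + 32015)/(128 + (-7/4 + 39*(3 + 39))) = -8239/(128 + (-7/4 + 39*42)) = -8239/(128 + (-7/4 + 1638)) = -8239/(128 + 6545/4) = -8239/7057/4 = -8239*4/7057 = -32956/7057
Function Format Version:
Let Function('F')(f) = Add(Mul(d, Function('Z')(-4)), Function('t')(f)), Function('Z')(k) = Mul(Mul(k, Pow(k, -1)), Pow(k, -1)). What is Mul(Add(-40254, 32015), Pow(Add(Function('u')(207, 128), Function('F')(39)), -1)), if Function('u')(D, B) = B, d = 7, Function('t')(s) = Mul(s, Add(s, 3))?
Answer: Rational(-32956, 7057) ≈ -4.6700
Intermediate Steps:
Function('t')(s) = Mul(s, Add(3, s))
Function('Z')(k) = Pow(k, -1) (Function('Z')(k) = Mul(1, Pow(k, -1)) = Pow(k, -1))
Function('F')(f) = Add(Rational(-7, 4), Mul(f, Add(3, f))) (Function('F')(f) = Add(Mul(7, Pow(-4, -1)), Mul(f, Add(3, f))) = Add(Mul(7, Rational(-1, 4)), Mul(f, Add(3, f))) = Add(Rational(-7, 4), Mul(f, Add(3, f))))
Mul(Add(-40254, 32015), Pow(Add(Function('u')(207, 128), Function('F')(39)), -1)) = Mul(Add(-40254, 32015), Pow(Add(128, Add(Rational(-7, 4), Mul(39, Add(3, 39)))), -1)) = Mul(-8239, Pow(Add(128, Add(Rational(-7, 4), Mul(39, 42))), -1)) = Mul(-8239, Pow(Add(128, Add(Rational(-7, 4), 1638)), -1)) = Mul(-8239, Pow(Add(128, Rational(6545, 4)), -1)) = Mul(-8239, Pow(Rational(7057, 4), -1)) = Mul(-8239, Rational(4, 7057)) = Rational(-32956, 7057)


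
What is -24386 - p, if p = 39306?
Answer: -63692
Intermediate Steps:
-24386 - p = -24386 - 1*39306 = -24386 - 39306 = -63692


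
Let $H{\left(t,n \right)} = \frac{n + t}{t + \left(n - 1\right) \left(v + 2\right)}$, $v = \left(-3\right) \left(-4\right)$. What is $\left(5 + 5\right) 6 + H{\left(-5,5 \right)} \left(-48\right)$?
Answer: $60$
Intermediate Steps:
$v = 12$
$H{\left(t,n \right)} = \frac{n + t}{-14 + t + 14 n}$ ($H{\left(t,n \right)} = \frac{n + t}{t + \left(n - 1\right) \left(12 + 2\right)} = \frac{n + t}{t + \left(-1 + n\right) 14} = \frac{n + t}{t + \left(-14 + 14 n\right)} = \frac{n + t}{-14 + t + 14 n}$)
$\left(5 + 5\right) 6 + H{\left(-5,5 \right)} \left(-48\right) = \left(5 + 5\right) 6 + \frac{5 - 5}{-14 - 5 + 14 \cdot 5} \left(-48\right) = 10 \cdot 6 + \frac{1}{-14 - 5 + 70} \cdot 0 \left(-48\right) = 60 + \frac{1}{51} \cdot 0 \left(-48\right) = 60 + 0 \left(-48\right) = 60 + 0 = 60$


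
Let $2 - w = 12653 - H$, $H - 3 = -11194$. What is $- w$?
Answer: $23842$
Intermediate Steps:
$H = -11191$ ($H = 3 - 11194 = -11191$)
$w = -23842$ ($w = 2 - \left(12653 - -11191\right) = 2 - \left(12653 + 11191\right) = 2 - 23844 = -23842$)
$- w = \left(-1\right) \left(-23842\right) = 23842$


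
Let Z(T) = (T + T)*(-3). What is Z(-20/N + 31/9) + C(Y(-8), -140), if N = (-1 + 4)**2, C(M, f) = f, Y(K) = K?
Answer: -442/3 ≈ -147.33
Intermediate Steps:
N = 9 (N = 3**2 = 9)
Z(T) = -6*T (Z(T) = (2*T)*(-3) = -6*T)
Z(-20/N + 31/9) + C(Y(-8), -140) = -6*(-20/9 + 31/9) - 140 = -6*11/9 - 140 = -22/3 - 140 = -442/3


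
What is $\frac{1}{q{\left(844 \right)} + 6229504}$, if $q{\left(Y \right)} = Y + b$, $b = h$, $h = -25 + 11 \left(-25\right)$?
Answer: $\frac{1}{6230048} \approx 1.6051 \cdot 10^{-7}$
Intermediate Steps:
$h = -300$ ($h = -25 - 275 = -300$)
$b = -300$
$q{\left(Y \right)} = -300 + Y$ ($q{\left(Y \right)} = Y - 300 = -300 + Y$)
$\frac{1}{q{\left(844 \right)} + 6229504} = \frac{1}{\left(-300 + 844\right) + 6229504} = \frac{1}{544 + 6229504} = \frac{1}{6230048}$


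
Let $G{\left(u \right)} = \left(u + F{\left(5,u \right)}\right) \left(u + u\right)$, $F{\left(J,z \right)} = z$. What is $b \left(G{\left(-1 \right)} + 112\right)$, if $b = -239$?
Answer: $-27724$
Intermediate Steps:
$G{\left(u \right)} = 4 u^{2}$ ($G{\left(u \right)} = \left(u + u\right) \left(u + u\right) = 2 u 2 u = 4 u^{2}$)
$b \left(G{\left(-1 \right)} + 112\right) = - 239 \left(4 \left(-1\right)^{2} + 112\right) = - 239 \left(4 \cdot 1 + 112\right) = - 239 \left(4 + 112\right) = \left(-239\right) 116 = -27724$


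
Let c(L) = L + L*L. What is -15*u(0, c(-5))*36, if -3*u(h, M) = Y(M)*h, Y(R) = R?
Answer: 0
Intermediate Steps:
c(L) = L + L**2
u(h, M) = -M*h/3
-15*u(0, c(-5))*36 = -(-5)*(-5*(1 - 5))*0*36 = -(-5)*(-5*(-4))*0*36 = -(-5)*20*0*36 = -15*0*36 = 0*36 = 0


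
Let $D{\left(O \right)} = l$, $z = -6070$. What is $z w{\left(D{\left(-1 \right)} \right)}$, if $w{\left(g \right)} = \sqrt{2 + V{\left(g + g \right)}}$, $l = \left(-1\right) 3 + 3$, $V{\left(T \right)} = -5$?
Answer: $- 6070 i \sqrt{3} \approx - 10514.0 i$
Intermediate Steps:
$l = 0$ ($l = -3 + 3 = 0$)
$D{\left(O \right)} = 0$
$w{\left(g \right)} = i \sqrt{3}$ ($w{\left(g \right)} = \sqrt{2 - 5} = \sqrt{-3} = i \sqrt{3}$)
$z w{\left(D{\left(-1 \right)} \right)} = - 6070 i \sqrt{3}$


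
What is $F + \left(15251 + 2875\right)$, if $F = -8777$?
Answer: $9349$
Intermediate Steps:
$F + \left(15251 + 2875\right) = -8777 + \left(15251 + 2875\right) = -8777 + 18126 = 9349$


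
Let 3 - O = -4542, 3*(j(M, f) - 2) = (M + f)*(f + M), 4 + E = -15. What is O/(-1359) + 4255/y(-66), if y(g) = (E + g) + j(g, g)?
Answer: -449724/172895 ≈ -2.6011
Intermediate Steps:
E = -19 (E = -4 - 15 = -19)
j(M, f) = 2 + (M + f)**2/3 (j(M, f) = 2 + ((M + f)*(f + M))/3 = 2 + ((M + f)*(M + f))/3 = 2 + (M + f)**2/3)
O = 4545 (O = 3 - 1*(-4542) = 3 + 4542 = 4545)
y(g) = -17 + g + 4*g**2/3 (y(g) = (-19 + g) + (2 + (g + g)**2/3) = (-19 + g) + (2 + (2*g)**2/3) = (-19 + g) + (2 + (4*g**2)/3) = (-19 + g) + (2 + 4*g**2/3) = -17 + g + 4*g**2/3)
O/(-1359) + 4255/y(-66) = 4545/(-1359) + 4255/(-17 - 66 + (4/3)*(-66)**2) = 4545*(-1/1359) + 4255/(-17 - 66 + (4/3)*4356) = -505/151 + 4255/(-17 - 66 + 5808) = -505/151 + 4255/5725 = -505/151 + 4255*(1/5725) = -505/151 + 851/1145 = -449724/172895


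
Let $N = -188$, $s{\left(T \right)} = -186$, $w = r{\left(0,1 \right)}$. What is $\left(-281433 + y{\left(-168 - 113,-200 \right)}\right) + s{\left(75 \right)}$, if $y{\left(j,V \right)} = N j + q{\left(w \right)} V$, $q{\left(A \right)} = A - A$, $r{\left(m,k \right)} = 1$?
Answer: $-228791$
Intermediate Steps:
$w = 1$
$q{\left(A \right)} = 0$
$y{\left(j,V \right)} = - 188 j$ ($y{\left(j,V \right)} = - 188 j + 0 V = - 188 j + 0 = - 188 j$)
$\left(-281433 + y{\left(-168 - 113,-200 \right)}\right) + s{\left(75 \right)} = \left(-281433 - 188 \left(-168 - 113\right)\right) - 186 = \left(-281433 - -52828\right) - 186 = \left(-281433 + 52828\right) - 186 = -228605 - 186 = -228791$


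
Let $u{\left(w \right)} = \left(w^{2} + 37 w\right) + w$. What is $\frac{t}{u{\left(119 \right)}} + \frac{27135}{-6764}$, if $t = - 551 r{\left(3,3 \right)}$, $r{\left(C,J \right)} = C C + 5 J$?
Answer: $- \frac{596410341}{126371812} \approx -4.7195$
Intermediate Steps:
$u{\left(w \right)} = w^{2} + 38 w$
$r{\left(C,J \right)} = C^{2} + 5 J$
$t = -13224$ ($t = - 551 \left(3^{2} + 5 \cdot 3\right) = - 551 \left(9 + 15\right) = \left(-551\right) 24 = -13224$)
$\frac{t}{u{\left(119 \right)}} + \frac{27135}{-6764} = - \frac{13224}{119 \left(38 + 119\right)} + \frac{27135}{-6764} = - \frac{13224}{119 \cdot 157} + 27135 \left(- \frac{1}{6764}\right) = - \frac{13224}{18683} - \frac{27135}{6764} = - \frac{596410341}{126371812}$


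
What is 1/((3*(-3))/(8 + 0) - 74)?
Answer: -8/601 ≈ -0.013311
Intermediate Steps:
1/((3*(-3))/(8 + 0) - 74) = 1/(-9/8 - 74) = 1/(-601/8) = -8/601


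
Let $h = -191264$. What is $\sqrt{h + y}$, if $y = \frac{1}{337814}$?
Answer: $\frac{i \sqrt{21826722262327530}}{337814} \approx 437.34 i$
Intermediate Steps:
$y = \frac{1}{337814} \approx 2.9602 \cdot 10^{-6}$
$\sqrt{h + y} = \sqrt{-191264 + \frac{1}{337814}} = \sqrt{- \frac{64611656895}{337814}} = \frac{i \sqrt{21826722262327530}}{337814}$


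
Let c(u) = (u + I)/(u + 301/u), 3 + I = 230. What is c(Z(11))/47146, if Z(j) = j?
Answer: 119/904346 ≈ 0.00013159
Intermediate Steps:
I = 227 (I = -3 + 230 = 227)
c(u) = (227 + u)/(u + 301/u) (c(u) = (u + 227)/(u + 301/u) = (227 + u)/(u + 301/u))
c(Z(11))/47146 = (11*(227 + 11)/(301 + 11**2))/47146 = (11*238/(301 + 121))*(1/47146) = (11*238/422)*(1/47146) = (11*(1/422)*238)*(1/47146) = (1309/211)*(1/47146) = 119/904346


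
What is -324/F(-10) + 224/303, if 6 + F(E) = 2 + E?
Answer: 50654/2121 ≈ 23.882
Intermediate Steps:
F(E) = -4 + E (F(E) = -6 + (2 + E) = -4 + E)
-324/F(-10) + 224/303 = -324/(-4 - 10) + 224/303 = -324/(-14) + 224*(1/303) = -324*(-1/14) + 224/303 = 162/7 + 224/303 = 50654/2121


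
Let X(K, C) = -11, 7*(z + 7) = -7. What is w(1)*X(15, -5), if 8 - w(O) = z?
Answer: -176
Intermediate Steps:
z = -8 (z = -7 + (1/7)*(-7) = -7 - 1 = -8)
w(O) = 16 (w(O) = 8 - 1*(-8) = 8 + 8 = 16)
w(1)*X(15, -5) = 16*(-11) = -176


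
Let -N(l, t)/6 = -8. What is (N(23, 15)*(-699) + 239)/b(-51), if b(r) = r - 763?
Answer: 33313/814 ≈ 40.925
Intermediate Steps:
N(l, t) = 48 (N(l, t) = -6*(-8) = 48)
b(r) = -763 + r
(N(23, 15)*(-699) + 239)/b(-51) = (48*(-699) + 239)/(-763 - 51) = (-33552 + 239)/(-814) = -33313*(-1/814) = 33313/814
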